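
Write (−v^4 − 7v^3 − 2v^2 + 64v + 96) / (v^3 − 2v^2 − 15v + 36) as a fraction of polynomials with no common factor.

Euclidean algorithm in ℚ[v]:
  −v^4 − 7v^3 − 2v^2 + 64v + 96 = (−v − 9)(v^3 − 2v^2 − 15v + 36) + (−35v^2 − 35v + 420)
  v^3 − 2v^2 − 15v + 36 = (−(1/35)v + 3/35)(−35v^2 − 35v + 420) + (0)
Last nonzero remainder: −35v^2 − 35v + 420. Dividing through by −35 gives the monic gcd v^2 + v − 12.
Cancel v^2 + v − 12 from numerator and denominator to get the reduced form.

(−v^2 − 6v − 8)/(v − 3)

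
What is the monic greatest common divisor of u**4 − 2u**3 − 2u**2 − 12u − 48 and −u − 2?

u + 2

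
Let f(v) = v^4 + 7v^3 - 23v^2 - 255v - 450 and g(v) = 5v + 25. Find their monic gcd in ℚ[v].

By polynomial division,
  v^4 + 7v^3 - 23v^2 - 255v - 450 = ((1/5)v^3 + (2/5)v^2 - (33/5)v - 18)(5v + 25) + (0)
Last nonzero remainder: 5v + 25. Dividing through by 5 gives the monic gcd v + 5.

v + 5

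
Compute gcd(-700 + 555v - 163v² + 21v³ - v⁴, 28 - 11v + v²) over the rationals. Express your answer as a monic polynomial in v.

28 - 11v + v²

Repeated division with remainder:
  -v⁴ + 21v³ - 163v² + 555v - 700 = (-v² + 10v - 25)(v² - 11v + 28) + (0)
The last nonzero remainder v² - 11v + 28 is already monic.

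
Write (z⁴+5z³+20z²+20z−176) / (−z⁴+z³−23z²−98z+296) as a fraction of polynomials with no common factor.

Euclidean algorithm in ℚ[z]:
  z⁴+5z³+20z²+20z−176 = (−1)(−z⁴+z³−23z²−98z+296) + (6z³−3z²−78z+120)
  −z⁴+z³−23z²−98z+296 = (−(1/6)z+1/12)(6z³−3z²−78z+120) + (−(143/4)z²−(143/2)z+286)
  6z³−3z²−78z+120 = (−(24/143)z+60/143)(−(143/4)z²−(143/2)z+286) + (0)
Last nonzero remainder: −(143/4)z²−(143/2)z+286. Dividing through by −143/4 gives the monic gcd z²+2z−8.
Cancel z²+2z−8 from numerator and denominator to get the reduced form.

(−z²−3z−22)/(z²−3z+37)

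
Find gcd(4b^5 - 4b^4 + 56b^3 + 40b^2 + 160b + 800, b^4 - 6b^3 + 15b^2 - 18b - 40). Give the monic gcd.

b^2 - 3b + 10

By polynomial division,
  4b^5 - 4b^4 + 56b^3 + 40b^2 + 160b + 800 = (4b + 20)(b^4 - 6b^3 + 15b^2 - 18b - 40) + (116b^3 - 188b^2 + 680b + 1600)
  b^4 - 6b^3 + 15b^2 - 18b - 40 = ((1/116)b - 127/3364)(116b^3 - 188b^2 + 680b + 1600) + ((1716/841)b^2 - (5148/841)b + 17160/841)
  116b^3 - 188b^2 + 680b + 1600 = ((24389/429)b + 33640/429)((1716/841)b^2 - (5148/841)b + 17160/841) + (0)
Last nonzero remainder: (1716/841)b^2 - (5148/841)b + 17160/841. Dividing through by 1716/841 gives the monic gcd b^2 - 3b + 10.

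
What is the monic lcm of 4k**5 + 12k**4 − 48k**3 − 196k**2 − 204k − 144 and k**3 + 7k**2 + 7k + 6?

Apply the Euclidean algorithm:
  4k**5 + 12k**4 − 48k**3 − 196k**2 − 204k − 144 = (4k**2 − 16k + 36)(k**3 + 7k**2 + 7k + 6) + (−360k**2 − 360k − 360)
  k**3 + 7k**2 + 7k + 6 = (−(1/360)k − 1/60)(−360k**2 − 360k − 360) + (0)
Last nonzero remainder: −360k**2 − 360k − 360. Dividing through by −360 gives the monic gcd k**2 + k + 1.
Then lcm(f, g) = f·g / gcd(f, g); expanding and making the result monic gives the answer.

k**6 + 9k**5 + 6k**4 − 121k**3 − 345k**2 − 342k − 216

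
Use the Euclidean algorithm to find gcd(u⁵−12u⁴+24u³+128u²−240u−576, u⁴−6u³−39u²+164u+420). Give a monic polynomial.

Euclidean algorithm in ℚ[u]:
  u⁵−12u⁴+24u³+128u²−240u−576 = (u−6)(u⁴−6u³−39u²+164u+420) + (27u³−270u²+324u+1944)
  u⁴−6u³−39u²+164u+420 = ((1/27)u+4/27)(27u³−270u²+324u+1944) + (−11u²+44u+132)
  27u³−270u²+324u+1944 = (−(27/11)u+162/11)(−11u²+44u+132) + (0)
Last nonzero remainder: −11u²+44u+132. Dividing through by −11 gives the monic gcd u²−4u−12.

u²−4u−12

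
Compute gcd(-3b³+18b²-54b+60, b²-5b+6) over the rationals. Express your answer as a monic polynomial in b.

b-2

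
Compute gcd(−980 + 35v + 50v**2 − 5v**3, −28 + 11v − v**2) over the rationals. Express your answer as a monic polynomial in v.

−7 + v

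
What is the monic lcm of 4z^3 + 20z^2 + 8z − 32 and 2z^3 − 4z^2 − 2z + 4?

z^5 + 4z^4 − 5z^3 − 20z^2 + 4z + 16

By polynomial division,
  4z^3 + 20z^2 + 8z − 32 = (2)(2z^3 − 4z^2 − 2z + 4) + (28z^2 + 12z − 40)
  2z^3 − 4z^2 − 2z + 4 = ((1/14)z − 17/98)(28z^2 + 12z − 40) + ((144/49)z − 144/49)
  28z^2 + 12z − 40 = ((343/36)z + 245/18)((144/49)z − 144/49) + (0)
Last nonzero remainder: (144/49)z − 144/49. Dividing through by 144/49 gives the monic gcd z − 1.
Then lcm(f, g) = f·g / gcd(f, g); expanding and making the result monic gives the answer.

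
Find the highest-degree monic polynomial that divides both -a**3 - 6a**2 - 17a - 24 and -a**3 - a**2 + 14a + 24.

Apply the Euclidean algorithm:
  -a**3 - 6a**2 - 17a - 24 = (-a**3 - a**2 + 14a + 24) + (-5a**2 - 31a - 48)
  -a**3 - a**2 + 14a + 24 = ((1/5)a - 26/25)(-5a**2 - 31a - 48) + (-(216/25)a - 648/25)
  -5a**2 - 31a - 48 = ((125/216)a + 50/27)(-(216/25)a - 648/25) + (0)
Last nonzero remainder: -(216/25)a - 648/25. Dividing through by -216/25 gives the monic gcd a + 3.

a + 3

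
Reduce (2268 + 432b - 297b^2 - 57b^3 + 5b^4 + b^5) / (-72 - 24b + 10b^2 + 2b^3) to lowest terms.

Apply the Euclidean algorithm:
  b^5 + 5b^4 - 57b^3 - 297b^2 + 432b + 2268 = ((1/2)b^2 - 45/2)(2b^3 + 10b^2 - 24b - 72) + (-36b^2 - 108b + 648)
  2b^3 + 10b^2 - 24b - 72 = (-(1/18)b - 1/9)(-36b^2 - 108b + 648) + (0)
Last nonzero remainder: -36b^2 - 108b + 648. Dividing through by -36 gives the monic gcd b^2 + 3b - 18.
Cancel b^2 + 3b - 18 from numerator and denominator to get the reduced form.

(-126 - 45b + 2b^2 + b^3)/(4 + 2b)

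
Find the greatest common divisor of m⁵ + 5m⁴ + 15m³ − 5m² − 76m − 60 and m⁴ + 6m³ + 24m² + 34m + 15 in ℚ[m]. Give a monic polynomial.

By polynomial division,
  m⁵ + 5m⁴ + 15m³ − 5m² − 76m − 60 = (m − 1)(m⁴ + 6m³ + 24m² + 34m + 15) + (−3m³ − 15m² − 57m − 45)
  m⁴ + 6m³ + 24m² + 34m + 15 = (−(1/3)m − 1/3)(−3m³ − 15m² − 57m − 45) + (0)
Last nonzero remainder: −3m³ − 15m² − 57m − 45. Dividing through by −3 gives the monic gcd m³ + 5m² + 19m + 15.

m³ + 5m² + 19m + 15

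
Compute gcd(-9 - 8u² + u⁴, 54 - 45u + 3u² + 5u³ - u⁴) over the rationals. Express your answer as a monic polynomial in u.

-9 + u²

Apply the Euclidean algorithm:
  u⁴ - 8u² - 9 = (-1)(-u⁴ + 5u³ + 3u² - 45u + 54) + (5u³ - 5u² - 45u + 45)
  -u⁴ + 5u³ + 3u² - 45u + 54 = (-(1/5)u + 4/5)(5u³ - 5u² - 45u + 45) + (-2u² + 18)
  5u³ - 5u² - 45u + 45 = (-(5/2)u + 5/2)(-2u² + 18) + (0)
Last nonzero remainder: -2u² + 18. Dividing through by -2 gives the monic gcd u² - 9.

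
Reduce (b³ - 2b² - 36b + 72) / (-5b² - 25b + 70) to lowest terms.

(-b² + 36)/(5b + 35)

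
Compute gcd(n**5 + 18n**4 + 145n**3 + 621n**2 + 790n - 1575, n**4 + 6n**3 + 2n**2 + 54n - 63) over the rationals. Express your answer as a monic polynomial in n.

n**2 + 6n - 7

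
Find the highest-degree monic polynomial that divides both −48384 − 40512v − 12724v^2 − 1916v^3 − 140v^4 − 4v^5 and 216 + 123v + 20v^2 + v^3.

216 + 123v + 20v^2 + v^3

Repeated division with remainder:
  −4v^5 − 140v^4 − 1916v^3 − 12724v^2 − 40512v − 48384 = (−4v^2 − 60v − 224)(v^3 + 20v^2 + 123v + 216) + (0)
The last nonzero remainder v^3 + 20v^2 + 123v + 216 is already monic.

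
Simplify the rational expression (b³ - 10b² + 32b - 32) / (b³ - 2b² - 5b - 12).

(b² - 6b + 8)/(b² + 2b + 3)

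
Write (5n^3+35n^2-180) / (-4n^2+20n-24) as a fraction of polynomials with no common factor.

Euclidean algorithm in ℚ[n]:
  5n^3+35n^2-180 = (-(5/4)n-15)(-4n^2+20n-24) + (270n-540)
  -4n^2+20n-24 = (-(2/135)n+2/45)(270n-540) + (0)
Last nonzero remainder: 270n-540. Dividing through by 270 gives the monic gcd n-2.
Cancel n-2 from numerator and denominator to get the reduced form.

(-5n^2-45n-90)/(4n-12)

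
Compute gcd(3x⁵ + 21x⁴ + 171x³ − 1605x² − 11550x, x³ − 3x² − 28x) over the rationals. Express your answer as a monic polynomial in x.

x² − 7x

Apply the Euclidean algorithm:
  3x⁵ + 21x⁴ + 171x³ − 1605x² − 11550x = (3x² + 30x + 345)(x³ − 3x² − 28x) + (270x² − 1890x)
  x³ − 3x² − 28x = ((1/270)x + 2/135)(270x² − 1890x) + (0)
Last nonzero remainder: 270x² − 1890x. Dividing through by 270 gives the monic gcd x² − 7x.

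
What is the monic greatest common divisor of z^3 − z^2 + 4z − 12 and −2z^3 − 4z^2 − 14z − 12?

Euclidean algorithm in ℚ[z]:
  z^3 − z^2 + 4z − 12 = (−1/2)(−2z^3 − 4z^2 − 14z − 12) + (−3z^2 − 3z − 18)
  −2z^3 − 4z^2 − 14z − 12 = ((2/3)z + 2/3)(−3z^2 − 3z − 18) + (0)
Last nonzero remainder: −3z^2 − 3z − 18. Dividing through by −3 gives the monic gcd z^2 + z + 6.

z^2 + z + 6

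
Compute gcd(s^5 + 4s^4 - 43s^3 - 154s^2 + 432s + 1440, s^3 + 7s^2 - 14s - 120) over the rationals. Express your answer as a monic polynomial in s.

s^2 + 2s - 24

By polynomial division,
  s^5 + 4s^4 - 43s^3 - 154s^2 + 432s + 1440 = (s^2 - 3s - 8)(s^3 + 7s^2 - 14s - 120) + (-20s^2 - 40s + 480)
  s^3 + 7s^2 - 14s - 120 = (-(1/20)s - 1/4)(-20s^2 - 40s + 480) + (0)
Last nonzero remainder: -20s^2 - 40s + 480. Dividing through by -20 gives the monic gcd s^2 + 2s - 24.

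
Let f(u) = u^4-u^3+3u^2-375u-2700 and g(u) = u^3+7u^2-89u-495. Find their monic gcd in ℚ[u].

Apply the Euclidean algorithm:
  u^4-u^3+3u^2-375u-2700 = (u-8)(u^3+7u^2-89u-495) + (148u^2-592u-6660)
  u^3+7u^2-89u-495 = ((1/148)u+11/148)(148u^2-592u-6660) + (0)
Last nonzero remainder: 148u^2-592u-6660. Dividing through by 148 gives the monic gcd u^2-4u-45.

u^2-4u-45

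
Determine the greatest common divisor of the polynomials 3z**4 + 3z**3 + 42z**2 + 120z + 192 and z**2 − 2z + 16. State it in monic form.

Repeated division with remainder:
  3z**4 + 3z**3 + 42z**2 + 120z + 192 = (3z**2 + 9z + 12)(z**2 − 2z + 16) + (0)
The last nonzero remainder z**2 − 2z + 16 is already monic.

z**2 − 2z + 16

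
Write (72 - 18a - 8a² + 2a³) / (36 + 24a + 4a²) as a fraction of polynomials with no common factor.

(12 - 7a + a²)/(6 + 2a)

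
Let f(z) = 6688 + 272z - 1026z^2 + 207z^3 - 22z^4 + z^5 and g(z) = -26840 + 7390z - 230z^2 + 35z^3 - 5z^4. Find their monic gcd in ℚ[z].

Apply the Euclidean algorithm:
  z^5 - 22z^4 + 207z^3 - 1026z^2 + 272z + 6688 = (-(1/5)z + 3)(-5z^4 + 35z^3 - 230z^2 + 7390z - 26840) + (56z^3 + 1142z^2 - 27266z + 87208)
  -5z^4 + 35z^3 - 230z^2 + 7390z - 26840 = (-(5/56)z + 3835/1568)(56z^3 + 1142z^2 - 27266z + 87208) + (-(4278725/784)z^2 + (64180875/784)z - 47065975/196)
  56z^3 + 1142z^2 - 27266z + 87208 = (-(43904/4278725)z - 1553888/4278725)(-(4278725/784)z^2 + (64180875/784)z - 47065975/196) + (0)
Last nonzero remainder: -(4278725/784)z^2 + (64180875/784)z - 47065975/196. Dividing through by -4278725/784 gives the monic gcd z^2 - 15z + 44.

44 - 15z + z^2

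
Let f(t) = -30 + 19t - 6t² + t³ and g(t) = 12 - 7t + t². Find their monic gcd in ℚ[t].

Repeated division with remainder:
  t³ - 6t² + 19t - 30 = (t + 1)(t² - 7t + 12) + (14t - 42)
  t² - 7t + 12 = ((1/14)t - 2/7)(14t - 42) + (0)
Last nonzero remainder: 14t - 42. Dividing through by 14 gives the monic gcd t - 3.

-3 + t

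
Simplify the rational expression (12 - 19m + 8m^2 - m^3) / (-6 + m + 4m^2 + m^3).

Euclidean algorithm in ℚ[m]:
  -m^3 + 8m^2 - 19m + 12 = (-1)(m^3 + 4m^2 + m - 6) + (12m^2 - 18m + 6)
  m^3 + 4m^2 + m - 6 = ((1/12)m + 11/24)(12m^2 - 18m + 6) + ((35/4)m - 35/4)
  12m^2 - 18m + 6 = ((48/35)m - 24/35)((35/4)m - 35/4) + (0)
Last nonzero remainder: (35/4)m - 35/4. Dividing through by 35/4 gives the monic gcd m - 1.
Cancel m - 1 from numerator and denominator to get the reduced form.

(-12 + 7m - m^2)/(6 + 5m + m^2)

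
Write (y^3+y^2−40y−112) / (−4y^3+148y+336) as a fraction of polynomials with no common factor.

(−y−4)/(4y+12)

Repeated division with remainder:
  y^3+y^2−40y−112 = (−1/4)(−4y^3+148y+336) + (y^2−3y−28)
  −4y^3+148y+336 = (−4y−12)(y^2−3y−28) + (0)
The last nonzero remainder y^2−3y−28 is already monic.
Cancel y^2−3y−28 from numerator and denominator to get the reduced form.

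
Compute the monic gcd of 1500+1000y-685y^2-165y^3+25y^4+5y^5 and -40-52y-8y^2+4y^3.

Apply the Euclidean algorithm:
  5y^5+25y^4-165y^3-685y^2+1000y+1500 = ((5/4)y^2+(35/4)y-15/2)(4y^3-8y^2-52y-40) + (-240y^2+960y+1200)
  4y^3-8y^2-52y-40 = (-(1/60)y-1/30)(-240y^2+960y+1200) + (0)
Last nonzero remainder: -240y^2+960y+1200. Dividing through by -240 gives the monic gcd y^2-4y-5.

-5-4y+y^2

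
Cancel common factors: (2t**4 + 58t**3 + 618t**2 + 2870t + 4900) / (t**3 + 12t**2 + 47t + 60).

(2t**3 + 48t**2 + 378t + 980)/(t**2 + 7t + 12)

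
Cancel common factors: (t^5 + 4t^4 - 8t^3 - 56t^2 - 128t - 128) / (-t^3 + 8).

Repeated division with remainder:
  t^5 + 4t^4 - 8t^3 - 56t^2 - 128t - 128 = (-t^2 - 4t + 8)(-t^3 + 8) + (-48t^2 - 96t - 192)
  -t^3 + 8 = ((1/48)t - 1/24)(-48t^2 - 96t - 192) + (0)
Last nonzero remainder: -48t^2 - 96t - 192. Dividing through by -48 gives the monic gcd t^2 + 2t + 4.
Cancel t^2 + 2t + 4 from numerator and denominator to get the reduced form.

(-t^3 - 2t^2 + 16t + 32)/(t - 2)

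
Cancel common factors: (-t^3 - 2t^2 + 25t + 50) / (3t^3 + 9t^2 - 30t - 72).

(-t^2 + 25)/(3t^2 + 3t - 36)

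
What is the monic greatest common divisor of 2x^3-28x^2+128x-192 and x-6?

Apply the Euclidean algorithm:
  2x^3-28x^2+128x-192 = (2x^2-16x+32)(x-6) + (0)
The last nonzero remainder x-6 is already monic.

x-6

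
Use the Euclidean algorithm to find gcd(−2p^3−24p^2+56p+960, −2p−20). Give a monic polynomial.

p+10

Repeated division with remainder:
  −2p^3−24p^2+56p+960 = (p^2+2p−48)(−2p−20) + (0)
Last nonzero remainder: −2p−20. Dividing through by −2 gives the monic gcd p+10.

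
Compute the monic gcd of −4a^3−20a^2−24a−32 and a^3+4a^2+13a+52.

Euclidean algorithm in ℚ[a]:
  −4a^3−20a^2−24a−32 = (−4)(a^3+4a^2+13a+52) + (−4a^2+28a+176)
  a^3+4a^2+13a+52 = (−(1/4)a−11/4)(−4a^2+28a+176) + (134a+536)
  −4a^2+28a+176 = (−(2/67)a+22/67)(134a+536) + (0)
Last nonzero remainder: 134a+536. Dividing through by 134 gives the monic gcd a+4.

a+4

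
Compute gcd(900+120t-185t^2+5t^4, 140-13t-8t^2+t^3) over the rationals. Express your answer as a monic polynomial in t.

-5+t

By polynomial division,
  5t^4-185t^2+120t+900 = (5t+40)(t^3-8t^2-13t+140) + (200t^2-60t-4700)
  t^3-8t^2-13t+140 = ((1/200)t-77/2000)(200t^2-60t-4700) + ((819/100)t-819/20)
  200t^2-60t-4700 = ((20000/819)t+94000/819)((819/100)t-819/20) + (0)
Last nonzero remainder: (819/100)t-819/20. Dividing through by 819/100 gives the monic gcd t-5.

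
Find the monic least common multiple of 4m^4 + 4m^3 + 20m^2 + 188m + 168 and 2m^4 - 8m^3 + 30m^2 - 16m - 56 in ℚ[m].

m^5 - m^4 + 3m^3 + 37m^2 - 52m - 84

Apply the Euclidean algorithm:
  4m^4 + 4m^3 + 20m^2 + 188m + 168 = (2)(2m^4 - 8m^3 + 30m^2 - 16m - 56) + (20m^3 - 40m^2 + 220m + 280)
  2m^4 - 8m^3 + 30m^2 - 16m - 56 = ((1/10)m - 1/5)(20m^3 - 40m^2 + 220m + 280) + (0)
Last nonzero remainder: 20m^3 - 40m^2 + 220m + 280. Dividing through by 20 gives the monic gcd m^3 - 2m^2 + 11m + 14.
Then lcm(f, g) = f·g / gcd(f, g); expanding and making the result monic gives the answer.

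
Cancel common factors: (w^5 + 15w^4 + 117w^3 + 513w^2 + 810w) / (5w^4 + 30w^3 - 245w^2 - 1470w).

(w^3 + 9w^2 + 63w + 135)/(5w^2 - 245)

By polynomial division,
  w^5 + 15w^4 + 117w^3 + 513w^2 + 810w = ((1/5)w + 9/5)(5w^4 + 30w^3 - 245w^2 - 1470w) + (112w^3 + 1248w^2 + 3456w)
  5w^4 + 30w^3 - 245w^2 - 1470w = ((5/112)w - 45/196)(112w^3 + 1248w^2 + 3456w) + (-(5525/49)w^2 - (33150/49)w)
  112w^3 + 1248w^2 + 3456w = (-(5488/5525)w - 28224/5525)(-(5525/49)w^2 - (33150/49)w) + (0)
Last nonzero remainder: -(5525/49)w^2 - (33150/49)w. Dividing through by -5525/49 gives the monic gcd w^2 + 6w.
Cancel w^2 + 6w from numerator and denominator to get the reduced form.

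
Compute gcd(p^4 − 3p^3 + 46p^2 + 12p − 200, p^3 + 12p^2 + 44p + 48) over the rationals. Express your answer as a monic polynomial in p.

p + 2

By polynomial division,
  p^4 − 3p^3 + 46p^2 + 12p − 200 = (p − 15)(p^3 + 12p^2 + 44p + 48) + (182p^2 + 624p + 520)
  p^3 + 12p^2 + 44p + 48 = ((1/182)p + 30/637)(182p^2 + 624p + 520) + ((576/49)p + 1152/49)
  182p^2 + 624p + 520 = ((4459/288)p + 3185/144)((576/49)p + 1152/49) + (0)
Last nonzero remainder: (576/49)p + 1152/49. Dividing through by 576/49 gives the monic gcd p + 2.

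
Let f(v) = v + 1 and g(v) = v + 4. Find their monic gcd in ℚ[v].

1

Repeated division with remainder:
  v + 1 = (v + 4) + (-3)
  v + 4 = (-(1/3)v - 4/3)(-3) + (0)
The last nonzero remainder is the constant -3, so the polynomials are coprime and gcd = 1.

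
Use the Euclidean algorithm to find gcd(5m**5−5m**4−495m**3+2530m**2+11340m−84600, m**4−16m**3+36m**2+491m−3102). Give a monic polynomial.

m**3−5m**2−19m+282

Euclidean algorithm in ℚ[m]:
  5m**5−5m**4−495m**3+2530m**2+11340m−84600 = (5m+75)(m**4−16m**3+36m**2+491m−3102) + (525m**3−2625m**2−9975m+148050)
  m**4−16m**3+36m**2+491m−3102 = ((1/525)m−11/525)(525m**3−2625m**2−9975m+148050) + (0)
Last nonzero remainder: 525m**3−2625m**2−9975m+148050. Dividing through by 525 gives the monic gcd m**3−5m**2−19m+282.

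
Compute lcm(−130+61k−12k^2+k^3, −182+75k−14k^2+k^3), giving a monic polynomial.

910−557k+145k^2−19k^3+k^4

By polynomial division,
  k^3−12k^2+61k−130 = (k^3−14k^2+75k−182) + (2k^2−14k+52)
  k^3−14k^2+75k−182 = ((1/2)k−7/2)(2k^2−14k+52) + (0)
Last nonzero remainder: 2k^2−14k+52. Dividing through by 2 gives the monic gcd k^2−7k+26.
Then lcm(f, g) = f·g / gcd(f, g); expanding and making the result monic gives the answer.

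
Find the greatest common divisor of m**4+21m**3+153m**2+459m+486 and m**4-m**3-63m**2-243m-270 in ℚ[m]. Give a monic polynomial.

By polynomial division,
  m**4+21m**3+153m**2+459m+486 = (m**4-m**3-63m**2-243m-270) + (22m**3+216m**2+702m+756)
  m**4-m**3-63m**2-243m-270 = ((1/22)m-119/242)(22m**3+216m**2+702m+756) + ((1368/121)m**2+(8208/121)m+12312/121)
  22m**3+216m**2+702m+756 = ((1331/684)m+847/114)((1368/121)m**2+(8208/121)m+12312/121) + (0)
Last nonzero remainder: (1368/121)m**2+(8208/121)m+12312/121. Dividing through by 1368/121 gives the monic gcd m**2+6m+9.

m**2+6m+9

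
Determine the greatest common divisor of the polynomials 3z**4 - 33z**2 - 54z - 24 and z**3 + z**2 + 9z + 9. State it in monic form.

Apply the Euclidean algorithm:
  3z**4 - 33z**2 - 54z - 24 = (3z - 3)(z**3 + z**2 + 9z + 9) + (-57z**2 - 54z + 3)
  z**3 + z**2 + 9z + 9 = (-(1/57)z - 1/1083)(-57z**2 - 54z + 3) + ((3250/361)z + 3250/361)
  -57z**2 - 54z + 3 = (-(20577/3250)z + 1083/3250)((3250/361)z + 3250/361) + (0)
Last nonzero remainder: (3250/361)z + 3250/361. Dividing through by 3250/361 gives the monic gcd z + 1.

z + 1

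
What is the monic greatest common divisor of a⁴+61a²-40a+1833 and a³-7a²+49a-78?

a²-5a+39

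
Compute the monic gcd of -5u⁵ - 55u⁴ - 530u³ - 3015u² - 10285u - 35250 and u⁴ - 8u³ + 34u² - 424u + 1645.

u² + 4u + 47

By polynomial division,
  -5u⁵ - 55u⁴ - 530u³ - 3015u² - 10285u - 35250 = (-5u - 95)(u⁴ - 8u³ + 34u² - 424u + 1645) + (-1120u³ - 1905u² - 42340u + 121025)
  u⁴ - 8u³ + 34u² - 424u + 1645 = (-(1/1120)u + 2173/250880)(-1120u³ - 1905u² - 42340u + 121025) + ((637065/50176)u² + (637065/12544)u + 29942055/50176)
  -1120u³ - 1905u² - 42340u + 121025 = (-(11239424/127413)u + 25840640/127413)((637065/50176)u² + (637065/12544)u + 29942055/50176) + (0)
Last nonzero remainder: (637065/50176)u² + (637065/12544)u + 29942055/50176. Dividing through by 637065/50176 gives the monic gcd u² + 4u + 47.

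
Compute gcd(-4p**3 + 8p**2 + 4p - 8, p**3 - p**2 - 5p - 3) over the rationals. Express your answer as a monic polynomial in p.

By polynomial division,
  -4p**3 + 8p**2 + 4p - 8 = (-4)(p**3 - p**2 - 5p - 3) + (4p**2 - 16p - 20)
  p**3 - p**2 - 5p - 3 = ((1/4)p + 3/4)(4p**2 - 16p - 20) + (12p + 12)
  4p**2 - 16p - 20 = ((1/3)p - 5/3)(12p + 12) + (0)
Last nonzero remainder: 12p + 12. Dividing through by 12 gives the monic gcd p + 1.

p + 1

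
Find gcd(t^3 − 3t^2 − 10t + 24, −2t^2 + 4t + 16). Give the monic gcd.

Euclidean algorithm in ℚ[t]:
  t^3 − 3t^2 − 10t + 24 = (−(1/2)t + 1/2)(−2t^2 + 4t + 16) + (−4t + 16)
  −2t^2 + 4t + 16 = ((1/2)t + 1)(−4t + 16) + (0)
Last nonzero remainder: −4t + 16. Dividing through by −4 gives the monic gcd t − 4.

t − 4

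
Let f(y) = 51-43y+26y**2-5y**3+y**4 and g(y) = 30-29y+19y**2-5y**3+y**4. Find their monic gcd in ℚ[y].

3-2y+y**2

Repeated division with remainder:
  y**4-5y**3+26y**2-43y+51 = (y**4-5y**3+19y**2-29y+30) + (7y**2-14y+21)
  y**4-5y**3+19y**2-29y+30 = ((1/7)y**2-(3/7)y+10/7)(7y**2-14y+21) + (0)
Last nonzero remainder: 7y**2-14y+21. Dividing through by 7 gives the monic gcd y**2-2y+3.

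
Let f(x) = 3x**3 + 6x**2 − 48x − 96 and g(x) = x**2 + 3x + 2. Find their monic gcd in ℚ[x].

x + 2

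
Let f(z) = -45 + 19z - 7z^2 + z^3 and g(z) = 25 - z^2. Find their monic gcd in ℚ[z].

Euclidean algorithm in ℚ[z]:
  z^3 - 7z^2 + 19z - 45 = (-z + 7)(-z^2 + 25) + (44z - 220)
  -z^2 + 25 = (-(1/44)z - 5/44)(44z - 220) + (0)
Last nonzero remainder: 44z - 220. Dividing through by 44 gives the monic gcd z - 5.

-5 + z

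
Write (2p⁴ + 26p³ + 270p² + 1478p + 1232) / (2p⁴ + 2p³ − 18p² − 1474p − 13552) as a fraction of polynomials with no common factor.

Euclidean algorithm in ℚ[p]:
  2p⁴ + 26p³ + 270p² + 1478p + 1232 = (2p⁴ + 2p³ − 18p² − 1474p − 13552) + (24p³ + 288p² + 2952p + 14784)
  2p⁴ + 2p³ − 18p² − 1474p − 13552 = ((1/12)p − 11/12)(24p³ + 288p² + 2952p + 14784) + (0)
Last nonzero remainder: 24p³ + 288p² + 2952p + 14784. Dividing through by 24 gives the monic gcd p³ + 12p² + 123p + 616.
Cancel p³ + 12p² + 123p + 616 from numerator and denominator to get the reduced form.

(p + 1)/(p − 11)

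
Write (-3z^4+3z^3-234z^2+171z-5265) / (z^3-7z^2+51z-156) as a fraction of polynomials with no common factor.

Repeated division with remainder:
  -3z^4+3z^3-234z^2+171z-5265 = (-3z-18)(z^3-7z^2+51z-156) + (-207z^2+621z-8073)
  z^3-7z^2+51z-156 = (-(1/207)z+4/207)(-207z^2+621z-8073) + (0)
Last nonzero remainder: -207z^2+621z-8073. Dividing through by -207 gives the monic gcd z^2-3z+39.
Cancel z^2-3z+39 from numerator and denominator to get the reduced form.

(-3z^2-6z-135)/(z-4)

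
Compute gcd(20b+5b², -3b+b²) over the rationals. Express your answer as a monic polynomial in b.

By polynomial division,
  5b²+20b = (5)(b²-3b) + (35b)
  b²-3b = ((1/35)b-3/35)(35b) + (0)
Last nonzero remainder: 35b. Dividing through by 35 gives the monic gcd b.

b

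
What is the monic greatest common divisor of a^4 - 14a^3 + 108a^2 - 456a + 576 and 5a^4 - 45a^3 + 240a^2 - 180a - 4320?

Euclidean algorithm in ℚ[a]:
  a^4 - 14a^3 + 108a^2 - 456a + 576 = (1/5)(5a^4 - 45a^3 + 240a^2 - 180a - 4320) + (-5a^3 + 60a^2 - 420a + 1440)
  5a^4 - 45a^3 + 240a^2 - 180a - 4320 = (-a - 3)(-5a^3 + 60a^2 - 420a + 1440) + (0)
Last nonzero remainder: -5a^3 + 60a^2 - 420a + 1440. Dividing through by -5 gives the monic gcd a^3 - 12a^2 + 84a - 288.

a^3 - 12a^2 + 84a - 288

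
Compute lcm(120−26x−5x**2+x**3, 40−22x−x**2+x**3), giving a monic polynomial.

Repeated division with remainder:
  x**3−5x**2−26x+120 = (x**3−x**2−22x+40) + (−4x**2−4x+80)
  x**3−x**2−22x+40 = (−(1/4)x+1/2)(−4x**2−4x+80) + (0)
Last nonzero remainder: −4x**2−4x+80. Dividing through by −4 gives the monic gcd x**2+x−20.
Then lcm(f, g) = f·g / gcd(f, g); expanding and making the result monic gives the answer.

−240+172x−16x**2−7x**3+x**4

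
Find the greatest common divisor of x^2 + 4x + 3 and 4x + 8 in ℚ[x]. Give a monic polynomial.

1

Euclidean algorithm in ℚ[x]:
  x^2 + 4x + 3 = ((1/4)x + 1/2)(4x + 8) + (-1)
  4x + 8 = (-4x - 8)(-1) + (0)
The last nonzero remainder is the constant -1, so the polynomials are coprime and gcd = 1.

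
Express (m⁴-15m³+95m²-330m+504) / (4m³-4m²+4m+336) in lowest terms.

(m²-10m+24)/(4m+16)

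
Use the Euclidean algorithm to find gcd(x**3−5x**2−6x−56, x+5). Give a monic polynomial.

Euclidean algorithm in ℚ[x]:
  x**3−5x**2−6x−56 = (x**2−10x+44)(x+5) + (−276)
  x+5 = (−(1/276)x−5/276)(−276) + (0)
The last nonzero remainder is the constant −276, so the polynomials are coprime and gcd = 1.

1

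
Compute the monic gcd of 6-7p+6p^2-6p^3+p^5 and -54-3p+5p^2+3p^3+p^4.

-6+p+p^2

Apply the Euclidean algorithm:
  p^5-6p^3+6p^2-7p+6 = (p-3)(p^4+3p^3+5p^2-3p-54) + (-2p^3+24p^2+38p-156)
  p^4+3p^3+5p^2-3p-54 = (-(1/2)p-15/2)(-2p^3+24p^2+38p-156) + (204p^2+204p-1224)
  -2p^3+24p^2+38p-156 = (-(1/102)p+13/102)(204p^2+204p-1224) + (0)
Last nonzero remainder: 204p^2+204p-1224. Dividing through by 204 gives the monic gcd p^2+p-6.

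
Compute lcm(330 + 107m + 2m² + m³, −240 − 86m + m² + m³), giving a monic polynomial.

−26400 − 9220m − 44m² + 23m³ + m⁵

Repeated division with remainder:
  m³ + 2m² + 107m + 330 = (m³ + m² − 86m − 240) + (m² + 193m + 570)
  m³ + m² − 86m − 240 = (m − 192)(m² + 193m + 570) + (36400m + 109200)
  m² + 193m + 570 = ((1/36400)m + 19/3640)(36400m + 109200) + (0)
Last nonzero remainder: 36400m + 109200. Dividing through by 36400 gives the monic gcd m + 3.
Then lcm(f, g) = f·g / gcd(f, g); expanding and making the result monic gives the answer.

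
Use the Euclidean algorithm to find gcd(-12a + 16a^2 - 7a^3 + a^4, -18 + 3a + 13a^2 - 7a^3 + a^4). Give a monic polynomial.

6 - 5a + a^2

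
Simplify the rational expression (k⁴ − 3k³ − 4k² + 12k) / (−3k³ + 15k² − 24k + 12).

By polynomial division,
  k⁴ − 3k³ − 4k² + 12k = (−(1/3)k − 2/3)(−3k³ + 15k² − 24k + 12) + (−2k² + 8)
  −3k³ + 15k² − 24k + 12 = ((3/2)k − 15/2)(−2k² + 8) + (−36k + 72)
  −2k² + 8 = ((1/18)k + 1/9)(−36k + 72) + (0)
Last nonzero remainder: −36k + 72. Dividing through by −36 gives the monic gcd k − 2.
Cancel k − 2 from numerator and denominator to get the reduced form.

(−k³ + k² + 6k)/(3k² − 9k + 6)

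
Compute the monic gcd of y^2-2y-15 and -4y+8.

Apply the Euclidean algorithm:
  y^2-2y-15 = (-(1/4)y)(-4y+8) + (-15)
  -4y+8 = ((4/15)y-8/15)(-15) + (0)
The last nonzero remainder is the constant -15, so the polynomials are coprime and gcd = 1.

1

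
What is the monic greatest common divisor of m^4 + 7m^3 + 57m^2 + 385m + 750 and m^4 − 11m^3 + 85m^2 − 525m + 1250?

m^2 − m + 50

Apply the Euclidean algorithm:
  m^4 + 7m^3 + 57m^2 + 385m + 750 = (m^4 − 11m^3 + 85m^2 − 525m + 1250) + (18m^3 − 28m^2 + 910m − 500)
  m^4 − 11m^3 + 85m^2 − 525m + 1250 = ((1/18)m − 85/162)(18m^3 − 28m^2 + 910m − 500) + ((1600/81)m^2 − (1600/81)m + 80000/81)
  18m^3 − 28m^2 + 910m − 500 = ((729/800)m − 81/160)((1600/81)m^2 − (1600/81)m + 80000/81) + (0)
Last nonzero remainder: (1600/81)m^2 − (1600/81)m + 80000/81. Dividing through by 1600/81 gives the monic gcd m^2 − m + 50.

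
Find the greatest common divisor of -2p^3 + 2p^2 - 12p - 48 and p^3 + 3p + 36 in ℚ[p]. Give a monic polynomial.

p^2 - 3p + 12

By polynomial division,
  -2p^3 + 2p^2 - 12p - 48 = (-2)(p^3 + 3p + 36) + (2p^2 - 6p + 24)
  p^3 + 3p + 36 = ((1/2)p + 3/2)(2p^2 - 6p + 24) + (0)
Last nonzero remainder: 2p^2 - 6p + 24. Dividing through by 2 gives the monic gcd p^2 - 3p + 12.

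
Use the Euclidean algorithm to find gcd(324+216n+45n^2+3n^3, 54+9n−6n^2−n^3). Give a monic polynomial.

Repeated division with remainder:
  3n^3+45n^2+216n+324 = (−3)(−n^3−6n^2+9n+54) + (27n^2+243n+486)
  −n^3−6n^2+9n+54 = (−(1/27)n+1/9)(27n^2+243n+486) + (0)
Last nonzero remainder: 27n^2+243n+486. Dividing through by 27 gives the monic gcd n^2+9n+18.

18+9n+n^2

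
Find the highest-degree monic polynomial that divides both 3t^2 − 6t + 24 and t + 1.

1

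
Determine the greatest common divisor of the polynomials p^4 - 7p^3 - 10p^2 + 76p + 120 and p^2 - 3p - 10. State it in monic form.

Euclidean algorithm in ℚ[p]:
  p^4 - 7p^3 - 10p^2 + 76p + 120 = (p^2 - 4p - 12)(p^2 - 3p - 10) + (0)
The last nonzero remainder p^2 - 3p - 10 is already monic.

p^2 - 3p - 10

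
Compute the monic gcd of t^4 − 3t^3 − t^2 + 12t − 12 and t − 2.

Euclidean algorithm in ℚ[t]:
  t^4 − 3t^3 − t^2 + 12t − 12 = (t^3 − t^2 − 3t + 6)(t − 2) + (0)
The last nonzero remainder t − 2 is already monic.

t − 2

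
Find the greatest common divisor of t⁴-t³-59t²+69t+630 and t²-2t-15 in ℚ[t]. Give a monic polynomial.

t²-2t-15

Repeated division with remainder:
  t⁴-t³-59t²+69t+630 = (t²+t-42)(t²-2t-15) + (0)
The last nonzero remainder t²-2t-15 is already monic.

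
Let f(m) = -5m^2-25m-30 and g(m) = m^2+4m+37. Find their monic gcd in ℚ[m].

1

Apply the Euclidean algorithm:
  -5m^2-25m-30 = (-5)(m^2+4m+37) + (-5m+155)
  m^2+4m+37 = (-(1/5)m-7)(-5m+155) + (1122)
  -5m+155 = (-(5/1122)m+155/1122)(1122) + (0)
The last nonzero remainder is the constant 1122, so the polynomials are coprime and gcd = 1.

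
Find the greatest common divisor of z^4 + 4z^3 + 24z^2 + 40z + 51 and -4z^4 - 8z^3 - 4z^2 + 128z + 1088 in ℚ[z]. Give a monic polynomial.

Euclidean algorithm in ℚ[z]:
  z^4 + 4z^3 + 24z^2 + 40z + 51 = (-1/4)(-4z^4 - 8z^3 - 4z^2 + 128z + 1088) + (2z^3 + 23z^2 + 72z + 323)
  -4z^4 - 8z^3 - 4z^2 + 128z + 1088 = (-2z + 19)(2z^3 + 23z^2 + 72z + 323) + (-297z^2 - 594z - 5049)
  2z^3 + 23z^2 + 72z + 323 = (-(2/297)z - 19/297)(-297z^2 - 594z - 5049) + (0)
Last nonzero remainder: -297z^2 - 594z - 5049. Dividing through by -297 gives the monic gcd z^2 + 2z + 17.

z^2 + 2z + 17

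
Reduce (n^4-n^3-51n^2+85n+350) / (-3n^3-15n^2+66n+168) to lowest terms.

(-n^2+10n-25)/(3n-12)

Apply the Euclidean algorithm:
  n^4-n^3-51n^2+85n+350 = (-(1/3)n+2)(-3n^3-15n^2+66n+168) + (n^2+9n+14)
  -3n^3-15n^2+66n+168 = (-3n+12)(n^2+9n+14) + (0)
The last nonzero remainder n^2+9n+14 is already monic.
Cancel n^2+9n+14 from numerator and denominator to get the reduced form.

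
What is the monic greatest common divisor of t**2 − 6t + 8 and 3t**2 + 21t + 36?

1

Apply the Euclidean algorithm:
  t**2 − 6t + 8 = (1/3)(3t**2 + 21t + 36) + (−13t − 4)
  3t**2 + 21t + 36 = (−(3/13)t − 261/169)(−13t − 4) + (5040/169)
  −13t − 4 = (−(2197/5040)t − 169/1260)(5040/169) + (0)
The last nonzero remainder is the constant 5040/169, so the polynomials are coprime and gcd = 1.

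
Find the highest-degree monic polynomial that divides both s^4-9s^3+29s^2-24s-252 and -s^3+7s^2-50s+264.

s-6

Repeated division with remainder:
  s^4-9s^3+29s^2-24s-252 = (-s+2)(-s^3+7s^2-50s+264) + (-35s^2+340s-780)
  -s^3+7s^2-50s+264 = ((1/35)s+19/245)(-35s^2+340s-780) + (-(2650/49)s+15900/49)
  -35s^2+340s-780 = ((343/530)s-637/265)(-(2650/49)s+15900/49) + (0)
Last nonzero remainder: -(2650/49)s+15900/49. Dividing through by -2650/49 gives the monic gcd s-6.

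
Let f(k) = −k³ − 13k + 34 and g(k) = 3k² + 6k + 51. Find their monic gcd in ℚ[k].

k² + 2k + 17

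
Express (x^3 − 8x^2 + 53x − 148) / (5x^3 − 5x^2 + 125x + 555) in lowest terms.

(x − 4)/(5x + 15)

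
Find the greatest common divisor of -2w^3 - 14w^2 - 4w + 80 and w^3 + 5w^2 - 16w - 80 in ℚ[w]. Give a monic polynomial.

Repeated division with remainder:
  -2w^3 - 14w^2 - 4w + 80 = (-2)(w^3 + 5w^2 - 16w - 80) + (-4w^2 - 36w - 80)
  w^3 + 5w^2 - 16w - 80 = (-(1/4)w + 1)(-4w^2 - 36w - 80) + (0)
Last nonzero remainder: -4w^2 - 36w - 80. Dividing through by -4 gives the monic gcd w^2 + 9w + 20.

w^2 + 9w + 20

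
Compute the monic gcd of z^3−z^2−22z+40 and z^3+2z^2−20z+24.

z−2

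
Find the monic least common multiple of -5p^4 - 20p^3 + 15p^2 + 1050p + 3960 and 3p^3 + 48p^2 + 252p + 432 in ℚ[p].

p^6 + 16p^5 + 81p^4 - 102p^3 - 3420p^2 - 17064p - 28512

Apply the Euclidean algorithm:
  -5p^4 - 20p^3 + 15p^2 + 1050p + 3960 = (-(5/3)p + 20)(3p^3 + 48p^2 + 252p + 432) + (-525p^2 - 3270p - 4680)
  3p^3 + 48p^2 + 252p + 432 = (-(1/175)p - 342/6125)(-525p^2 - 3270p - 4680) + ((52272/1225)p + 209088/1225)
  -525p^2 - 3270p - 4680 = (-(214375/17424)p - 79625/2904)((52272/1225)p + 209088/1225) + (0)
Last nonzero remainder: (52272/1225)p + 209088/1225. Dividing through by 52272/1225 gives the monic gcd p + 4.
Then lcm(f, g) = f·g / gcd(f, g); expanding and making the result monic gives the answer.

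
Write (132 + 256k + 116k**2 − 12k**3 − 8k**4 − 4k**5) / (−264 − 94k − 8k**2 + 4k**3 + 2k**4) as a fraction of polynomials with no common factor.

Apply the Euclidean algorithm:
  −4k**5 − 8k**4 − 12k**3 + 116k**2 + 256k + 132 = (−2k)(2k**4 + 4k**3 − 8k**2 − 94k − 264) + (−28k**3 − 72k**2 − 272k + 132)
  2k**4 + 4k**3 − 8k**2 − 94k − 264 = (−(1/14)k + 2/49)(−28k**3 − 72k**2 − 272k + 132) + (−(1200/49)k**2 − (3600/49)k − 13200/49)
  −28k**3 − 72k**2 − 272k + 132 = ((343/300)k − 49/100)(−(1200/49)k**2 − (3600/49)k − 13200/49) + (0)
Last nonzero remainder: −(1200/49)k**2 − (3600/49)k − 13200/49. Dividing through by −1200/49 gives the monic gcd k**2 + 3k + 11.
Cancel k**2 + 3k + 11 from numerator and denominator to get the reduced form.

(6 + 10k + 2k**2 − 2k**3)/(−12 − k + k**2)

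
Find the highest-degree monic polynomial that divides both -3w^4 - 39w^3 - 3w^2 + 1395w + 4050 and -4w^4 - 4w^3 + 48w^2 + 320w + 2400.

w^2 - w - 30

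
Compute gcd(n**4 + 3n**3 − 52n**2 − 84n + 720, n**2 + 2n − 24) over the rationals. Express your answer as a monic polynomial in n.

n**2 + 2n − 24

Repeated division with remainder:
  n**4 + 3n**3 − 52n**2 − 84n + 720 = (n**2 + n − 30)(n**2 + 2n − 24) + (0)
The last nonzero remainder n**2 + 2n − 24 is already monic.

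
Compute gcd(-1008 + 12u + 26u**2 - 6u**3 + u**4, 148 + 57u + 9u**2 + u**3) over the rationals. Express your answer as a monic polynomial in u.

4 + u

Apply the Euclidean algorithm:
  u**4 - 6u**3 + 26u**2 + 12u - 1008 = (u - 15)(u**3 + 9u**2 + 57u + 148) + (104u**2 + 719u + 1212)
  u**3 + 9u**2 + 57u + 148 = ((1/104)u + 217/10816)(104u**2 + 719u + 1212) + ((334441/10816)u + 334441/2704)
  104u**2 + 719u + 1212 = ((1124864/334441)u + 3277248/334441)((334441/10816)u + 334441/2704) + (0)
Last nonzero remainder: (334441/10816)u + 334441/2704. Dividing through by 334441/10816 gives the monic gcd u + 4.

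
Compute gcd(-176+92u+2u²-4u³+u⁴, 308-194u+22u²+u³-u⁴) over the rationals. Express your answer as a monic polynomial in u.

-44+34u-8u²+u³

Euclidean algorithm in ℚ[u]:
  u⁴-4u³+2u²+92u-176 = (-1)(-u⁴+u³+22u²-194u+308) + (-3u³+24u²-102u+132)
  -u⁴+u³+22u²-194u+308 = ((1/3)u+7/3)(-3u³+24u²-102u+132) + (0)
Last nonzero remainder: -3u³+24u²-102u+132. Dividing through by -3 gives the monic gcd u³-8u²+34u-44.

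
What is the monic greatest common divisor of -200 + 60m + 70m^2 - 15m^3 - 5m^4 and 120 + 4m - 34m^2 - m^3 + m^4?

-20 - 4m + 5m^2 + m^3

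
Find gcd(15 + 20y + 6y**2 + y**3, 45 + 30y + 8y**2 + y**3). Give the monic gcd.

15 + 5y + y**2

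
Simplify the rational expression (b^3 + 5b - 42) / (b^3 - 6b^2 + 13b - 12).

Apply the Euclidean algorithm:
  b^3 + 5b - 42 = (b^3 - 6b^2 + 13b - 12) + (6b^2 - 8b - 30)
  b^3 - 6b^2 + 13b - 12 = ((1/6)b - 7/9)(6b^2 - 8b - 30) + ((106/9)b - 106/3)
  6b^2 - 8b - 30 = ((27/53)b + 45/53)((106/9)b - 106/3) + (0)
Last nonzero remainder: (106/9)b - 106/3. Dividing through by 106/9 gives the monic gcd b - 3.
Cancel b - 3 from numerator and denominator to get the reduced form.

(b^2 + 3b + 14)/(b^2 - 3b + 4)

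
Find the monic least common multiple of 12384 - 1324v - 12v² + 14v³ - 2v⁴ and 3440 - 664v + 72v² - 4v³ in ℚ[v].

61920 - 12812v + 602v² + 76v³ - 17v⁴ + v⁵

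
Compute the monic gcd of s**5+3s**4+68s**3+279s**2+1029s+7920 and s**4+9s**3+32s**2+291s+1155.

s**3+2s**2+18s+165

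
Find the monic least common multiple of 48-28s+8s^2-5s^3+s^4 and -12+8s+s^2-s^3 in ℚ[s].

-288+216s-28s^2+10s^3-3s^4-4s^5+s^6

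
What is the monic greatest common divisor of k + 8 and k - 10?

Apply the Euclidean algorithm:
  k + 8 = (k - 10) + (18)
  k - 10 = ((1/18)k - 5/9)(18) + (0)
The last nonzero remainder is the constant 18, so the polynomials are coprime and gcd = 1.

1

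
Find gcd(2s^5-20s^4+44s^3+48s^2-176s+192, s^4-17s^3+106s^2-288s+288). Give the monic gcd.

s^2-10s+24

Apply the Euclidean algorithm:
  2s^5-20s^4+44s^3+48s^2-176s+192 = (2s+14)(s^4-17s^3+106s^2-288s+288) + (70s^3-860s^2+3280s-3840)
  s^4-17s^3+106s^2-288s+288 = ((1/70)s-33/490)(70s^3-860s^2+3280s-3840) + ((60/49)s^2-(600/49)s+1440/49)
  70s^3-860s^2+3280s-3840 = ((343/6)s-392/3)((60/49)s^2-(600/49)s+1440/49) + (0)
Last nonzero remainder: (60/49)s^2-(600/49)s+1440/49. Dividing through by 60/49 gives the monic gcd s^2-10s+24.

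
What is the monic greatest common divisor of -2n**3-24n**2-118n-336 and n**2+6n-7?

n+7

By polynomial division,
  -2n**3-24n**2-118n-336 = (-2n-12)(n**2+6n-7) + (-60n-420)
  n**2+6n-7 = (-(1/60)n+1/60)(-60n-420) + (0)
Last nonzero remainder: -60n-420. Dividing through by -60 gives the monic gcd n+7.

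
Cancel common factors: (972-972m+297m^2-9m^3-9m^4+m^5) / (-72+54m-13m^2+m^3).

By polynomial division,
  m^5-9m^4-9m^3+297m^2-972m+972 = (m^2+4m-11)(m^3-13m^2+54m-72) + (10m^2-90m+180)
  m^3-13m^2+54m-72 = ((1/10)m-2/5)(10m^2-90m+180) + (0)
Last nonzero remainder: 10m^2-90m+180. Dividing through by 10 gives the monic gcd m^2-9m+18.
Cancel m^2-9m+18 from numerator and denominator to get the reduced form.

(54-27m+m^3)/(-4+m)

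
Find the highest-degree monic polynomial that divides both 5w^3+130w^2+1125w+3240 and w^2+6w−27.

w+9

Repeated division with remainder:
  5w^3+130w^2+1125w+3240 = (5w+100)(w^2+6w−27) + (660w+5940)
  w^2+6w−27 = ((1/660)w−1/220)(660w+5940) + (0)
Last nonzero remainder: 660w+5940. Dividing through by 660 gives the monic gcd w+9.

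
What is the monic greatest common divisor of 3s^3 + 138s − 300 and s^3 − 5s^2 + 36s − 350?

By polynomial division,
  3s^3 + 138s − 300 = (3)(s^3 − 5s^2 + 36s − 350) + (15s^2 + 30s + 750)
  s^3 − 5s^2 + 36s − 350 = ((1/15)s − 7/15)(15s^2 + 30s + 750) + (0)
Last nonzero remainder: 15s^2 + 30s + 750. Dividing through by 15 gives the monic gcd s^2 + 2s + 50.

s^2 + 2s + 50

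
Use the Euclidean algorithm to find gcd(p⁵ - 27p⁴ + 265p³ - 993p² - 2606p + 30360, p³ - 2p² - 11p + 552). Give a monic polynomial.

p² - 10p + 69

Repeated division with remainder:
  p⁵ - 27p⁴ + 265p³ - 993p² - 2606p + 30360 = (p² - 25p + 226)(p³ - 2p² - 11p + 552) + (-1368p² + 13680p - 94392)
  p³ - 2p² - 11p + 552 = (-(1/1368)p - 1/171)(-1368p² + 13680p - 94392) + (0)
Last nonzero remainder: -1368p² + 13680p - 94392. Dividing through by -1368 gives the monic gcd p² - 10p + 69.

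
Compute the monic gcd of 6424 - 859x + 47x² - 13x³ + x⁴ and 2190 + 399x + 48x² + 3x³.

Apply the Euclidean algorithm:
  x⁴ - 13x³ + 47x² - 859x + 6424 = ((1/3)x - 29/3)(3x³ + 48x² + 399x + 2190) + (378x² + 2268x + 27594)
  3x³ + 48x² + 399x + 2190 = ((1/126)x + 5/63)(378x² + 2268x + 27594) + (0)
Last nonzero remainder: 378x² + 2268x + 27594. Dividing through by 378 gives the monic gcd x² + 6x + 73.

73 + 6x + x²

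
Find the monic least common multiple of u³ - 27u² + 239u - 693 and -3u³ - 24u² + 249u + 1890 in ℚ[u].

u⁵ - 10u⁴ - 150u³ + 1480u² + 4949u - 48510

By polynomial division,
  u³ - 27u² + 239u - 693 = (-1/3)(-3u³ - 24u² + 249u + 1890) + (-35u² + 322u - 63)
  -3u³ - 24u² + 249u + 1890 = ((3/35)u + 258/175)(-35u² + 322u - 63) + (-(5508/25)u + 49572/25)
  -35u² + 322u - 63 = ((875/5508)u - 175/5508)(-(5508/25)u + 49572/25) + (0)
Last nonzero remainder: -(5508/25)u + 49572/25. Dividing through by -5508/25 gives the monic gcd u - 9.
Then lcm(f, g) = f·g / gcd(f, g); expanding and making the result monic gives the answer.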